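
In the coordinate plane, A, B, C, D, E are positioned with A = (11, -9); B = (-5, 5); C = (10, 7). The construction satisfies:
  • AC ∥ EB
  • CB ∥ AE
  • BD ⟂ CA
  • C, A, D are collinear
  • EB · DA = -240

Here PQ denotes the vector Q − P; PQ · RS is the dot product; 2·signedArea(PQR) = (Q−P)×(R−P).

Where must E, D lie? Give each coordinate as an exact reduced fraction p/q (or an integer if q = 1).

D = (2587/257, 1527/257)
E = (-4, -11)

1. E_x = -4  [AC ∥ EB ∩ CB ∥ AE]
2. E_y = -11  [AC ∥ EB ∩ CB ∥ AE]
   → E = (-4, -11)
3. D_x = 2587/257  [C, A, D are collinear ∩ BD ⟂ CA]
4. D_y = 1527/257  [C, A, D are collinear ∩ BD ⟂ CA]
   → D = (2587/257, 1527/257)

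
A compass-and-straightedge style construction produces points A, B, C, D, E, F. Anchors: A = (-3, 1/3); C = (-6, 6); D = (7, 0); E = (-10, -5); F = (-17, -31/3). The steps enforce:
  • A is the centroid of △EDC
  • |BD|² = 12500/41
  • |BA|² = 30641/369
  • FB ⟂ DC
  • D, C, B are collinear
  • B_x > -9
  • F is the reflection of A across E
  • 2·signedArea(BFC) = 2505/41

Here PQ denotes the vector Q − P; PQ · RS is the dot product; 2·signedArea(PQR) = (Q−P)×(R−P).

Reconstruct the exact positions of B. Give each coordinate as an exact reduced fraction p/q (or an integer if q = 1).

B = (-363/41, 300/41)

1. B_x = -363/41  [D, C, B are collinear ∩ FB ⟂ DC]
2. B_y = 300/41  [D, C, B are collinear ∩ FB ⟂ DC]
   → B = (-363/41, 300/41)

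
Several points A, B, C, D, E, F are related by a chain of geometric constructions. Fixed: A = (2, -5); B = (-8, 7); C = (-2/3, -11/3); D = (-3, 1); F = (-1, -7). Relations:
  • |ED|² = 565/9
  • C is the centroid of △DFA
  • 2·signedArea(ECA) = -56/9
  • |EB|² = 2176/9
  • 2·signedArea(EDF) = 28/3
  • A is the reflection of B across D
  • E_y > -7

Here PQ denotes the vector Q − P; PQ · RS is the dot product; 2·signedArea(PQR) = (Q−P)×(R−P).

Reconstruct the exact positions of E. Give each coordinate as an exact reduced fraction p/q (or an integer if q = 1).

1. E_x = 0  [2·signedArea(EDF) = 28/3 ∩ 2·signedArea(ECA) = -56/9]
2. E_y = -19/3  [2·signedArea(EDF) = 28/3 ∩ 2·signedArea(ECA) = -56/9]
   → E = (0, -19/3)

E = (0, -19/3)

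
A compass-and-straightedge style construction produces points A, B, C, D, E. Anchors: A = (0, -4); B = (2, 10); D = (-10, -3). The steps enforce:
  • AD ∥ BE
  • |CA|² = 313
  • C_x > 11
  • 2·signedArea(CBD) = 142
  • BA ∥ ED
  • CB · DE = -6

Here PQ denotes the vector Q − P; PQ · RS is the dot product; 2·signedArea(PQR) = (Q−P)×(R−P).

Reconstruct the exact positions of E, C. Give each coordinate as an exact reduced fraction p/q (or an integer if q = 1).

C = (12, 9)
E = (-8, 11)

1. E_x = -8  [BA ∥ ED ∩ AD ∥ BE]
2. E_y = 11  [BA ∥ ED ∩ AD ∥ BE]
   → E = (-8, 11)
3. C_x = 12  [2·signedArea(CBD) = 142 ∩ CB · DE = -6]
4. C_y = 9  [2·signedArea(CBD) = 142 ∩ CB · DE = -6]
   → C = (12, 9)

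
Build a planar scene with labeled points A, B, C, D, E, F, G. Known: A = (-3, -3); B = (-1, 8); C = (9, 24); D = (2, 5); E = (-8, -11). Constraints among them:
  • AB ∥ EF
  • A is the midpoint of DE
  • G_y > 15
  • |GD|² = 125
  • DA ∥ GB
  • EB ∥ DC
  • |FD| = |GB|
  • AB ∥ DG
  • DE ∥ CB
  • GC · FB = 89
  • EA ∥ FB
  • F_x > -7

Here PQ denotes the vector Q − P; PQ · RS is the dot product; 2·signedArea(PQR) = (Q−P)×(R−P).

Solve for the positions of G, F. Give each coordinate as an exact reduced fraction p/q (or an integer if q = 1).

F = (-6, 0)
G = (4, 16)

1. G_x = 4  [DA ∥ GB ∩ AB ∥ DG]
2. G_y = 16  [DA ∥ GB ∩ AB ∥ DG]
   → G = (4, 16)
3. F_x = -6  [EA ∥ FB ∩ AB ∥ EF]
4. F_y = 0  [EA ∥ FB ∩ AB ∥ EF]
   → F = (-6, 0)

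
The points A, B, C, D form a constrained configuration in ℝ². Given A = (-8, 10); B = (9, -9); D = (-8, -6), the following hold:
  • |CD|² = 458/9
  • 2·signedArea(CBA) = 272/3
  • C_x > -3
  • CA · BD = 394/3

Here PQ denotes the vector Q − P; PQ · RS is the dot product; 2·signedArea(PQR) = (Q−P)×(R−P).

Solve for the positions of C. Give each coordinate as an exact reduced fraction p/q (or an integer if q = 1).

1. C_x = -7/3  [2·signedArea(CBA) = 272/3 ∩ CA · BD = 394/3]
2. C_y = -5/3  [2·signedArea(CBA) = 272/3 ∩ CA · BD = 394/3]
   → C = (-7/3, -5/3)

C = (-7/3, -5/3)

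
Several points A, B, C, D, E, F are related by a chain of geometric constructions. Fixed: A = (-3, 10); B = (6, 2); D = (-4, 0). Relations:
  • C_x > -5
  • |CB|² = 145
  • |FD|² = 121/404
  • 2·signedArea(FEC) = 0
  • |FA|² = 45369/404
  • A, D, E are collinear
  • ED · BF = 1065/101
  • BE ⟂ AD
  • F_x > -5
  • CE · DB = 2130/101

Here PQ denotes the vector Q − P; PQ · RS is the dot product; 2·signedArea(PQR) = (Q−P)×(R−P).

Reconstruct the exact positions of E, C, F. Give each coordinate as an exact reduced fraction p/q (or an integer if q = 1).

1. E_x = -374/101  [A, D, E are collinear ∩ BE ⟂ AD]
2. E_y = 300/101  [A, D, E are collinear ∩ BE ⟂ AD]
   → E = (-374/101, 300/101)
3. C_x = -445/101  [line -10·x + -2·y + -5270/101 = 0 ∩ |CB|² = 145]
4. C_y = -410/101  [line -10·x + -2·y + -5270/101 = 0 ∩ |CB|² = 145]
   → C = (-445/101, -410/101)
5. F_x = -819/202  [2·signedArea(FEC) = 0 ∩ ED · BF = 1065/101]
6. F_y = -55/101  [2·signedArea(FEC) = 0 ∩ ED · BF = 1065/101]
   → F = (-819/202, -55/101)

C = (-445/101, -410/101)
E = (-374/101, 300/101)
F = (-819/202, -55/101)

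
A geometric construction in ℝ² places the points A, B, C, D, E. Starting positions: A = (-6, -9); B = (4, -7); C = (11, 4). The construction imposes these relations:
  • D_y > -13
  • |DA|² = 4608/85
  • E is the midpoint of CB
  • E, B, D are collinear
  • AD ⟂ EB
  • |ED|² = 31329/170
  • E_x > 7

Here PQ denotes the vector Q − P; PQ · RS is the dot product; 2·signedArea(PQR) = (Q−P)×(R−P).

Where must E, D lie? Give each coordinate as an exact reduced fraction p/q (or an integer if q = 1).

D = (18/85, -1101/85)
E = (15/2, -3/2)

1. E_x = 15/2  [E is the midpoint of CB]
2. E_y = -3/2  [E is the midpoint of CB]
   → E = (15/2, -3/2)
3. D_x = 18/85  [E, B, D are collinear ∩ AD ⟂ EB]
4. D_y = -1101/85  [E, B, D are collinear ∩ AD ⟂ EB]
   → D = (18/85, -1101/85)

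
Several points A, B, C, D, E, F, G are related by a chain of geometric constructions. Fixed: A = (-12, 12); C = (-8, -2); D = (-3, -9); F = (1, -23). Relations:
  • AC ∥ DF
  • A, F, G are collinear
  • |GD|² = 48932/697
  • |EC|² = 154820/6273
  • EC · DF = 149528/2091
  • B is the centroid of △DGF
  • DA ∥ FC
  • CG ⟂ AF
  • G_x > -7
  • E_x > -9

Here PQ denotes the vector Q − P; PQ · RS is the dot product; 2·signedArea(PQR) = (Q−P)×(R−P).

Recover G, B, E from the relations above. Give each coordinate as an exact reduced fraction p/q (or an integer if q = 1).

B = (-6235/2091, -23425/2091)
E = (-18046/2091, 6122/2091)
G = (-4841/697, -1121/697)

1. G_x = -4841/697  [A, F, G are collinear ∩ CG ⟂ AF]
2. G_y = -1121/697  [A, F, G are collinear ∩ CG ⟂ AF]
   → G = (-4841/697, -1121/697)
3. B_x = -6235/2091  [B is the centroid of △DGF]
4. B_y = -23425/2091  [B is the centroid of △DGF]
   → B = (-6235/2091, -23425/2091)
5. E_x = -18046/2091  [line -4·x + 14·y + -157892/2091 = 0 ∩ |EC|² = 154820/6273]
6. E_y = 6122/2091  [line -4·x + 14·y + -157892/2091 = 0 ∩ |EC|² = 154820/6273]
   → E = (-18046/2091, 6122/2091)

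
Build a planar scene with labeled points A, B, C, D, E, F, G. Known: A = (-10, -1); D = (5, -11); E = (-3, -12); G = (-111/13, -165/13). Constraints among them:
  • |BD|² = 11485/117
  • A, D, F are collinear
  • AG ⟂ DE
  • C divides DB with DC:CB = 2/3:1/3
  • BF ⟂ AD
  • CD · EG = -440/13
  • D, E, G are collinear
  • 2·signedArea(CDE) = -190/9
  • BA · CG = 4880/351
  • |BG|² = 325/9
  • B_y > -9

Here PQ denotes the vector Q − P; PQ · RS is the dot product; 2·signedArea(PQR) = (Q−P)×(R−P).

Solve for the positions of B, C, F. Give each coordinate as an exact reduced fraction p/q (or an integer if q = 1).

B = (-176/39, -107/13)
C = (-157/117, -119/13)
F = (-484/169, -973/169)

1. C_x = -157/117  [CD · EG = -440/13 ∩ 2·signedArea(CDE) = -190/9]
2. C_y = -119/13  [CD · EG = -440/13 ∩ 2·signedArea(CDE) = -190/9]
   → C = (-157/117, -119/13)
3. B_x = -176/39  [BA · CG = 4880/351 ∩ C divides DB with DC:CB = 2/3:1/3]
4. B_y = -107/13  [BA · CG = 4880/351 ∩ C divides DB with DC:CB = 2/3:1/3]
   → B = (-176/39, -107/13)
5. F_x = -484/169  [A, D, F are collinear ∩ BF ⟂ AD]
6. F_y = -973/169  [A, D, F are collinear ∩ BF ⟂ AD]
   → F = (-484/169, -973/169)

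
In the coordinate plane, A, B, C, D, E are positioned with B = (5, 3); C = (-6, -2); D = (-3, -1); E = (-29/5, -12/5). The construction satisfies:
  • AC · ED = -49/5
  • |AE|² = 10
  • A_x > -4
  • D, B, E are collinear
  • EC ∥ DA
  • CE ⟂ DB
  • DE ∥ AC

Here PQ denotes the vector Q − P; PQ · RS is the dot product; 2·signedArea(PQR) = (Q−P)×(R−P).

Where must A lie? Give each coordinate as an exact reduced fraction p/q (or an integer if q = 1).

1. A_x = -16/5  [DE ∥ AC ∩ EC ∥ DA]
2. A_y = -3/5  [DE ∥ AC ∩ EC ∥ DA]
   → A = (-16/5, -3/5)

A = (-16/5, -3/5)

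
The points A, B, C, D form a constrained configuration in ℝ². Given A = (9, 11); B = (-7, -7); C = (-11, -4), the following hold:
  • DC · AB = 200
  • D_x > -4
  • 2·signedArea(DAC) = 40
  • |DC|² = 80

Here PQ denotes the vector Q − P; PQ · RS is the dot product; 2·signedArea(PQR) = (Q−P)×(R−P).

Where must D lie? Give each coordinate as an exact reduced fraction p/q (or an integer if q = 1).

1. D_x = -3  [2·signedArea(DAC) = 40 ∩ DC · AB = 200]
2. D_y = 0  [2·signedArea(DAC) = 40 ∩ DC · AB = 200]
   → D = (-3, 0)

D = (-3, 0)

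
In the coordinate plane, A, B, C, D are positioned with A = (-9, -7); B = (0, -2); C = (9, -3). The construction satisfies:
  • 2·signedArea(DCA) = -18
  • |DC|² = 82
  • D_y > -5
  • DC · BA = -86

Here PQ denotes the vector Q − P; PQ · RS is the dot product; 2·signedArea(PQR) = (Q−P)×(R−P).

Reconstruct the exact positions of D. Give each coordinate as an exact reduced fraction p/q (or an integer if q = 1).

D = (0, -4)

1. D_x = 0  [2·signedArea(DCA) = -18 ∩ DC · BA = -86]
2. D_y = -4  [2·signedArea(DCA) = -18 ∩ DC · BA = -86]
   → D = (0, -4)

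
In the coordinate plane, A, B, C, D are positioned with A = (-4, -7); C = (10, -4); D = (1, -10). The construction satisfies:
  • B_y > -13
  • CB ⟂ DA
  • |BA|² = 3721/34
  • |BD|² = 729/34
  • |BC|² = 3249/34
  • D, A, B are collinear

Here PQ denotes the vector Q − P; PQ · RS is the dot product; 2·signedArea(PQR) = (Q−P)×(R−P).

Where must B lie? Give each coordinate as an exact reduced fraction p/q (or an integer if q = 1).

1. B_x = 169/34  [D, A, B are collinear ∩ CB ⟂ DA]
2. B_y = -421/34  [D, A, B are collinear ∩ CB ⟂ DA]
   → B = (169/34, -421/34)

B = (169/34, -421/34)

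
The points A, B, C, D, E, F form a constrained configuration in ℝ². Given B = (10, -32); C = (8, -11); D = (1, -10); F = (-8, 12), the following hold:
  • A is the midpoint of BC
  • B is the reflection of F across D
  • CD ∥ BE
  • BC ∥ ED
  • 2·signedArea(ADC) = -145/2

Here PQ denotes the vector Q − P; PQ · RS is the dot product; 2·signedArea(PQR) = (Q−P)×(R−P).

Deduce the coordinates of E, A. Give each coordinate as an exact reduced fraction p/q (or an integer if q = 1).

A = (9, -43/2)
E = (3, -31)

1. E_x = 3  [BC ∥ ED ∩ CD ∥ BE]
2. E_y = -31  [BC ∥ ED ∩ CD ∥ BE]
   → E = (3, -31)
3. A_x = 9  [A is the midpoint of BC]
4. A_y = -43/2  [A is the midpoint of BC]
   → A = (9, -43/2)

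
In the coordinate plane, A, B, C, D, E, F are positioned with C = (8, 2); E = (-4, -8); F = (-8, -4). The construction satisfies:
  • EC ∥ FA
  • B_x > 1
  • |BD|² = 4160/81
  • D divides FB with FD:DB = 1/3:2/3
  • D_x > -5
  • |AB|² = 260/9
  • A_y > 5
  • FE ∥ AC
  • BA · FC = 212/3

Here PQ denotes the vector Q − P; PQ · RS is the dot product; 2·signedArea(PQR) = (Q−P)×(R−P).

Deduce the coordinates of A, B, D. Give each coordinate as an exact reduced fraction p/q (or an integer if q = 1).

1. A_x = 4  [FE ∥ AC ∩ EC ∥ FA]
2. A_y = 6  [FE ∥ AC ∩ EC ∥ FA]
   → A = (4, 6)
3. B_x = 4/3  [line -16·x + -6·y + 88/3 = 0 ∩ |AB|² = 260/9]
4. B_y = 4/3  [line -16·x + -6·y + 88/3 = 0 ∩ |AB|² = 260/9]
   → B = (4/3, 4/3)
5. D_x = -44/9  [D divides FB with FD:DB = 1/3:2/3]
6. D_y = -20/9  [D divides FB with FD:DB = 1/3:2/3]
   → D = (-44/9, -20/9)

A = (4, 6)
B = (4/3, 4/3)
D = (-44/9, -20/9)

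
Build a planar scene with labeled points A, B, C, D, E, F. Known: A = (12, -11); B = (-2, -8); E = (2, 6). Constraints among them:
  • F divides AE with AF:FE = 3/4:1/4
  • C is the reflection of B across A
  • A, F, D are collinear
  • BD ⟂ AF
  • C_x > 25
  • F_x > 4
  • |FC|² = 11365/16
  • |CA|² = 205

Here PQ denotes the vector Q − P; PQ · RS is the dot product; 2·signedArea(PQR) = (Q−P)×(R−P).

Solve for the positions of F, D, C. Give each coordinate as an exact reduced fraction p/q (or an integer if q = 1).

1. F_x = 9/2  [F divides AE with AF:FE = 3/4:1/4]
2. F_y = 7/4  [F divides AE with AF:FE = 3/4:1/4]
   → F = (9/2, 7/4)
3. D_x = 2758/389  [A, F, D are collinear ∩ BD ⟂ AF]
4. D_y = -1032/389  [A, F, D are collinear ∩ BD ⟂ AF]
   → D = (2758/389, -1032/389)
5. C_x = 26  [C is the reflection of B across A]
6. C_y = -14  [C is the reflection of B across A]
   → C = (26, -14)

C = (26, -14)
D = (2758/389, -1032/389)
F = (9/2, 7/4)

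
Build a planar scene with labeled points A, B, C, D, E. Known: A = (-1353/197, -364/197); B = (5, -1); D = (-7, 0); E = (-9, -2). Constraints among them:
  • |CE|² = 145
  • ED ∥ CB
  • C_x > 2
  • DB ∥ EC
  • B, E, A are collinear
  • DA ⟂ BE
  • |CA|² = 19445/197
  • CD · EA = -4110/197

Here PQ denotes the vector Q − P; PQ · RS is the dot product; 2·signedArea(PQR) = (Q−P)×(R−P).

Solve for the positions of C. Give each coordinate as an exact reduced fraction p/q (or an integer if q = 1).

1. C_x = 3  [ED ∥ CB ∩ DB ∥ EC]
2. C_y = -3  [ED ∥ CB ∩ DB ∥ EC]
   → C = (3, -3)

C = (3, -3)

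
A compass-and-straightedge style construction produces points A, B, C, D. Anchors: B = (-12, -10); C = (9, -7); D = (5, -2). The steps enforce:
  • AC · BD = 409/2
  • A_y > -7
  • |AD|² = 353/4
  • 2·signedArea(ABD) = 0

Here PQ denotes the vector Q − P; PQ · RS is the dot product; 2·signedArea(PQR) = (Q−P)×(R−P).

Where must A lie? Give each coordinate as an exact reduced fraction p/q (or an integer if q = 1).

A = (-7/2, -6)

1. A_x = -7/2  [2·signedArea(ABD) = 0 ∩ AC · BD = 409/2]
2. A_y = -6  [2·signedArea(ABD) = 0 ∩ AC · BD = 409/2]
   → A = (-7/2, -6)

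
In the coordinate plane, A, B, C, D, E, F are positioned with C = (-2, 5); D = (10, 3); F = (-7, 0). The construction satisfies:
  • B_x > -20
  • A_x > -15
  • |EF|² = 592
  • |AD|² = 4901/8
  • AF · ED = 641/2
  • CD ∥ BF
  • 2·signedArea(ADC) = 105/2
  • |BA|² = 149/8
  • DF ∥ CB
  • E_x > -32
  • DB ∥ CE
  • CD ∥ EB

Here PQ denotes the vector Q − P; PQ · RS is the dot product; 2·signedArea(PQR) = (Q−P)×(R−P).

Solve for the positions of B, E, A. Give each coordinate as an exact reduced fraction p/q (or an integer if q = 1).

A = (-59/4, 11/4)
B = (-19, 2)
E = (-31, 4)

1. B_x = -19  [CD ∥ BF ∩ DF ∥ CB]
2. B_y = 2  [CD ∥ BF ∩ DF ∥ CB]
   → B = (-19, 2)
3. E_x = -31  [CD ∥ EB ∩ DB ∥ CE]
4. E_y = 4  [CD ∥ EB ∩ DB ∥ CE]
   → E = (-31, 4)
5. A_x = -59/4  [2·signedArea(ADC) = 105/2 ∩ AF · ED = 641/2]
6. A_y = 11/4  [2·signedArea(ADC) = 105/2 ∩ AF · ED = 641/2]
   → A = (-59/4, 11/4)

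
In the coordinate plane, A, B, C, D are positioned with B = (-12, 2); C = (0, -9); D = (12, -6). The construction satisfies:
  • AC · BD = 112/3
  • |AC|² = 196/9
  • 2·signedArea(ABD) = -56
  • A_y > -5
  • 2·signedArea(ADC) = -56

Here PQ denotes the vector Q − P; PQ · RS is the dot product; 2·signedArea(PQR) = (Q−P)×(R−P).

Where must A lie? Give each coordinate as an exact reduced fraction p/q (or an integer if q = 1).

A = (0, -13/3)

1. A_x = 0  [2·signedArea(ABD) = -56 ∩ 2·signedArea(ADC) = -56]
2. A_y = -13/3  [2·signedArea(ABD) = -56 ∩ 2·signedArea(ADC) = -56]
   → A = (0, -13/3)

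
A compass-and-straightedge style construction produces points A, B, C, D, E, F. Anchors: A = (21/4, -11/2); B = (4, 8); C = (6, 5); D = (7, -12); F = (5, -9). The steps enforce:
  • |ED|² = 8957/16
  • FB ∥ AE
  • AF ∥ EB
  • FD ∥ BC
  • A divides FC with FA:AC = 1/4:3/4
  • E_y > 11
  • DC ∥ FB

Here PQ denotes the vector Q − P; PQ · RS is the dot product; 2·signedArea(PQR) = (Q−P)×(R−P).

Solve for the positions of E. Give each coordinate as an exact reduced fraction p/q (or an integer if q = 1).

E = (17/4, 23/2)

1. E_x = 17/4  [AF ∥ EB ∩ FB ∥ AE]
2. E_y = 23/2  [AF ∥ EB ∩ FB ∥ AE]
   → E = (17/4, 23/2)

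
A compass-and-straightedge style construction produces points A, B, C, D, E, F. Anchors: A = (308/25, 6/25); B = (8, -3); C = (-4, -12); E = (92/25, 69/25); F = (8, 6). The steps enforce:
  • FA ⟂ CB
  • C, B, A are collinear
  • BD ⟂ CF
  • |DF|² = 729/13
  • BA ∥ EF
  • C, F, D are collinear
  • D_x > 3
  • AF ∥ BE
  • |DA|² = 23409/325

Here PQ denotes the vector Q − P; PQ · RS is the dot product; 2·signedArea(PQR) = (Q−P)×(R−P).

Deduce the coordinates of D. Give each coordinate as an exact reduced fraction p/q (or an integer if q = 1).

D = (50/13, -3/13)

1. D_x = 50/13  [C, F, D are collinear ∩ BD ⟂ CF]
2. D_y = -3/13  [C, F, D are collinear ∩ BD ⟂ CF]
   → D = (50/13, -3/13)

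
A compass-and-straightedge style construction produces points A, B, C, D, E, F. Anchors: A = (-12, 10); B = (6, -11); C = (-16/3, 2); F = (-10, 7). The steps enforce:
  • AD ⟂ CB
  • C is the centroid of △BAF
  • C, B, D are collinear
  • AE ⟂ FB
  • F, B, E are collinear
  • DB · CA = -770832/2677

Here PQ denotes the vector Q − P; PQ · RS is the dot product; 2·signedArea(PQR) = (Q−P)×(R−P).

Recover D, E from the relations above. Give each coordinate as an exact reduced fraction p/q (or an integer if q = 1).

1. D_x = -32592/2677  [C, B, D are collinear ∩ AD ⟂ CB]
2. D_y = 26362/2677  [C, B, D are collinear ∩ AD ⟂ CB]
   → D = (-32592/2677, 26362/2677)
3. E_x = -1794/145  [F, B, E are collinear ∩ AE ⟂ FB]
4. E_y = 1402/145  [F, B, E are collinear ∩ AE ⟂ FB]
   → E = (-1794/145, 1402/145)

D = (-32592/2677, 26362/2677)
E = (-1794/145, 1402/145)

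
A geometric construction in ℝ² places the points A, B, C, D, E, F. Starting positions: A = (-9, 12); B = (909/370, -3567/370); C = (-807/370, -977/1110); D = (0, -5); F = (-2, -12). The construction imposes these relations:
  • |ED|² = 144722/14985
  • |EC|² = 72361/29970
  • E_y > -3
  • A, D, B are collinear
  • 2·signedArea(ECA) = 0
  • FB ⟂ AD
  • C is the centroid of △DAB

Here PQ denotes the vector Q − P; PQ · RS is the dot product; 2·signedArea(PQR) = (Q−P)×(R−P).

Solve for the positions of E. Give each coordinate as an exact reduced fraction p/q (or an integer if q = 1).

E = (-269/185, -3752/1665)

1. E_x = -269/185  [line -14297/1110·x + -2523/370·y + -2523/74 = 0 ∩ |ED|² = 144722/14985]
2. E_y = -3752/1665  [line -14297/1110·x + -2523/370·y + -2523/74 = 0 ∩ |ED|² = 144722/14985]
   → E = (-269/185, -3752/1665)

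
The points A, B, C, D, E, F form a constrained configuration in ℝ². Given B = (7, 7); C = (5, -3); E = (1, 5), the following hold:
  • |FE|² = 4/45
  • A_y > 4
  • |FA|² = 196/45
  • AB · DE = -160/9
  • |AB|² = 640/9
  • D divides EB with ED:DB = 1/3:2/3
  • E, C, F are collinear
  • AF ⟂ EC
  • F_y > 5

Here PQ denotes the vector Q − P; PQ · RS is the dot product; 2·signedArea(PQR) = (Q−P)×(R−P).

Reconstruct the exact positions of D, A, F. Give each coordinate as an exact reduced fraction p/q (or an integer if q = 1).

1. D_x = 3  [D divides EB with ED:DB = 1/3:2/3]
2. D_y = 17/3  [D divides EB with ED:DB = 1/3:2/3]
   → D = (3, 17/3)
3. A_x = -1  [line 2·x + 2/3·y + -8/9 = 0 ∩ |AB|² = 640/9]
4. A_y = 13/3  [line 2·x + 2/3·y + -8/9 = 0 ∩ |AB|² = 640/9]
   → A = (-1, 13/3)
5. F_x = 13/15  [E, C, F are collinear ∩ AF ⟂ EC]
6. F_y = 79/15  [E, C, F are collinear ∩ AF ⟂ EC]
   → F = (13/15, 79/15)

A = (-1, 13/3)
D = (3, 17/3)
F = (13/15, 79/15)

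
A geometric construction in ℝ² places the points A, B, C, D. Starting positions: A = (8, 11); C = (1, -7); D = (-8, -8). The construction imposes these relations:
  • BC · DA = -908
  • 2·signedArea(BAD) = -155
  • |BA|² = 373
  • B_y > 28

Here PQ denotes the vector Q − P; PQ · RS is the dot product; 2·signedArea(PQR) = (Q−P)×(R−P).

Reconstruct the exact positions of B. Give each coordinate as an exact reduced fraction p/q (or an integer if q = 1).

B = (15, 29)

1. B_x = 15  [2·signedArea(BAD) = -155 ∩ BC · DA = -908]
2. B_y = 29  [2·signedArea(BAD) = -155 ∩ BC · DA = -908]
   → B = (15, 29)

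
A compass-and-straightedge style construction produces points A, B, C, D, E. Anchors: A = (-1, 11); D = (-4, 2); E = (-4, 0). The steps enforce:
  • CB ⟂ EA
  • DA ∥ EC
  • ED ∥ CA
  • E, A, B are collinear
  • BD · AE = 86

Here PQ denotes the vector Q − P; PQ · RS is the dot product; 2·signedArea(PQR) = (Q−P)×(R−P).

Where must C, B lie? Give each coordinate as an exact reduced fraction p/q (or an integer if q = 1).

B = (-98/65, 594/65)
C = (-1, 9)

1. C_x = -1  [ED ∥ CA ∩ DA ∥ EC]
2. C_y = 9  [ED ∥ CA ∩ DA ∥ EC]
   → C = (-1, 9)
3. B_x = -98/65  [E, A, B are collinear ∩ CB ⟂ EA]
4. B_y = 594/65  [E, A, B are collinear ∩ CB ⟂ EA]
   → B = (-98/65, 594/65)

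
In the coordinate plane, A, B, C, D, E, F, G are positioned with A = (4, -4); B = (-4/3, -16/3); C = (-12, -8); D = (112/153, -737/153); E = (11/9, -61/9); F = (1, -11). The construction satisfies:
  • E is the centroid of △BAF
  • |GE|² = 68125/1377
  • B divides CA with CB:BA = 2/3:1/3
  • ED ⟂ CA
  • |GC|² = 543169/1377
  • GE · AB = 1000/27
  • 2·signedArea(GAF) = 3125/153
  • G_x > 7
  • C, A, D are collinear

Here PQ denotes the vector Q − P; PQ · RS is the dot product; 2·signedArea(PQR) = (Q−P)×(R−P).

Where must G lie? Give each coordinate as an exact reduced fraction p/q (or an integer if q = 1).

G = (1112/153, -487/153)

1. G_x = 1112/153  [2·signedArea(GAF) = 3125/153 ∩ GE · AB = 1000/27]
2. G_y = -487/153  [2·signedArea(GAF) = 3125/153 ∩ GE · AB = 1000/27]
   → G = (1112/153, -487/153)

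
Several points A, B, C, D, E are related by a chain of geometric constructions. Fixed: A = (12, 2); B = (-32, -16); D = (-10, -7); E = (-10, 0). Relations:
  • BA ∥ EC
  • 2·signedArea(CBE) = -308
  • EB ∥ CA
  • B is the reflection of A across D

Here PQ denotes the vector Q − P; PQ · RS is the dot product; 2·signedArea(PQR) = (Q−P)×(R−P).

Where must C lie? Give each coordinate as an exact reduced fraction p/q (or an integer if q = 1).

1. C_x = 34  [EB ∥ CA ∩ BA ∥ EC]
2. C_y = 18  [EB ∥ CA ∩ BA ∥ EC]
   → C = (34, 18)

C = (34, 18)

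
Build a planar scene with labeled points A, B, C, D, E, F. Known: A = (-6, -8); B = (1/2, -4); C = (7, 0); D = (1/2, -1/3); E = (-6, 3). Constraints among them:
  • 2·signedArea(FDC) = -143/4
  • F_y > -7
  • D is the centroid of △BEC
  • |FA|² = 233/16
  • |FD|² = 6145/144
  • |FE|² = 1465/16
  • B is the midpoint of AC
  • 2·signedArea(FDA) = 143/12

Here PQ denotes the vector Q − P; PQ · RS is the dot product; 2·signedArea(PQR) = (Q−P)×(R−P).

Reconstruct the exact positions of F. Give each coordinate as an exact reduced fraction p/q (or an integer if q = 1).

F = (-11/4, -6)

1. F_x = -11/4  [2·signedArea(FDA) = 143/12 ∩ 2·signedArea(FDC) = -143/4]
2. F_y = -6  [2·signedArea(FDA) = 143/12 ∩ 2·signedArea(FDC) = -143/4]
   → F = (-11/4, -6)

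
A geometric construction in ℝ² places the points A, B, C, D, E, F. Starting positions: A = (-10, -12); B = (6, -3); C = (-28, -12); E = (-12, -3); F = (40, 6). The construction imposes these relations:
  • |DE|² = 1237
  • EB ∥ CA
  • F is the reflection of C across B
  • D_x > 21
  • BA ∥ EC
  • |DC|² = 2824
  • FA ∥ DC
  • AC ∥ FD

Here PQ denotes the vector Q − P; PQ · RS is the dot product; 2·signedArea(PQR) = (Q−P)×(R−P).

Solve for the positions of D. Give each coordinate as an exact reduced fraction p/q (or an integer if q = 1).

D = (22, 6)

1. D_x = 22  [FA ∥ DC ∩ AC ∥ FD]
2. D_y = 6  [FA ∥ DC ∩ AC ∥ FD]
   → D = (22, 6)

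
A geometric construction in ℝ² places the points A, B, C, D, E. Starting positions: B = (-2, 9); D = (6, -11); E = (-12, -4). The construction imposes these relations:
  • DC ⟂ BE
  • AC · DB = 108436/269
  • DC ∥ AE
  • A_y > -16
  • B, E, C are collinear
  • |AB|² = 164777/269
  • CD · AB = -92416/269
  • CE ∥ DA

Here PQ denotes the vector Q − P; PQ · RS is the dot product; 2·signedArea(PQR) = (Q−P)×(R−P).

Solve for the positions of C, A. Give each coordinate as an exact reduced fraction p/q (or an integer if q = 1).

1. C_x = -2338/269  [B, E, C are collinear ∩ DC ⟂ BE]
2. C_y = 81/269  [B, E, C are collinear ∩ DC ⟂ BE]
   → C = (-2338/269, 81/269)
3. A_x = 724/269  [DC ∥ AE ∩ CE ∥ DA]
4. A_y = -4116/269  [DC ∥ AE ∩ CE ∥ DA]
   → A = (724/269, -4116/269)

A = (724/269, -4116/269)
C = (-2338/269, 81/269)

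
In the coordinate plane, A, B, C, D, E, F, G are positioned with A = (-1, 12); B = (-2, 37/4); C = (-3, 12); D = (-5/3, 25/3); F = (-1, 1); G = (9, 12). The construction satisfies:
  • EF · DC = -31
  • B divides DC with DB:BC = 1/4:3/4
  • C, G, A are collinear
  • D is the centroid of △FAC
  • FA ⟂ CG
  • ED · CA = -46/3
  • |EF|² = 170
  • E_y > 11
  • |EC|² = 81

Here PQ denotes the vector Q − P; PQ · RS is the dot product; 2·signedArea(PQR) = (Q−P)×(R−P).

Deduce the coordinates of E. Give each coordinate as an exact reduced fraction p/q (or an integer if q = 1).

E = (6, 12)

1. E_x = 6  [EF · DC = -31 ∩ ED · CA = -46/3]
2. E_y = 12  [EF · DC = -31 ∩ ED · CA = -46/3]
   → E = (6, 12)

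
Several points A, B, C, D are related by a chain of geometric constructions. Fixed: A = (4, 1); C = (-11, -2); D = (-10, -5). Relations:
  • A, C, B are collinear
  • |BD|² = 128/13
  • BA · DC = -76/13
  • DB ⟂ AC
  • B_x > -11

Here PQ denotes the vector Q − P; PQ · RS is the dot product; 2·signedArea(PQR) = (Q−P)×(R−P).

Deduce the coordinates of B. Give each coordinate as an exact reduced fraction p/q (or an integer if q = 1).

B = (-138/13, -25/13)

1. B_x = -138/13  [A, C, B are collinear ∩ DB ⟂ AC]
2. B_y = -25/13  [A, C, B are collinear ∩ DB ⟂ AC]
   → B = (-138/13, -25/13)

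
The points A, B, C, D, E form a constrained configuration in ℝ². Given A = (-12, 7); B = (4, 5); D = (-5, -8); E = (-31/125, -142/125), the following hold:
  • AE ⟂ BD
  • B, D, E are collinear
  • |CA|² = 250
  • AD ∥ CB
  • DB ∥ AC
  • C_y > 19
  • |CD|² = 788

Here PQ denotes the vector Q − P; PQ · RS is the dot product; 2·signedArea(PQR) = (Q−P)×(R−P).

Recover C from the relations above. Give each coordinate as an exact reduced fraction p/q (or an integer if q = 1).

1. C_x = -3  [AD ∥ CB ∩ DB ∥ AC]
2. C_y = 20  [AD ∥ CB ∩ DB ∥ AC]
   → C = (-3, 20)

C = (-3, 20)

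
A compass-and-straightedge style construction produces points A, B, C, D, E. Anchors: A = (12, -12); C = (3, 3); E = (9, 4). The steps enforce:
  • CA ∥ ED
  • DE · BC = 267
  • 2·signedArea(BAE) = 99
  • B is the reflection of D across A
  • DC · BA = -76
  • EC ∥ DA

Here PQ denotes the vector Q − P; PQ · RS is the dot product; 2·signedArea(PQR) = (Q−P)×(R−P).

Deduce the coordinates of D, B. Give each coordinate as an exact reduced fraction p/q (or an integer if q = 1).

1. D_x = 18  [EC ∥ DA ∩ CA ∥ ED]
2. D_y = -11  [EC ∥ DA ∩ CA ∥ ED]
   → D = (18, -11)
3. B_x = 6  [B is the reflection of D across A]
4. B_y = -13  [B is the reflection of D across A]
   → B = (6, -13)

B = (6, -13)
D = (18, -11)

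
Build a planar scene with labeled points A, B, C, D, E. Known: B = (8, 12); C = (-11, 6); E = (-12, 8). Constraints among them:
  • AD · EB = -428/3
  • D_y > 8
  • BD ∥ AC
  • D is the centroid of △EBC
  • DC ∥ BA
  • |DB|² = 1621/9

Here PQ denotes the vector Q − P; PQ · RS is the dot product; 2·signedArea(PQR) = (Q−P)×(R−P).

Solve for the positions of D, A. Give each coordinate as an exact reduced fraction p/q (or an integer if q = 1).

A = (2, 28/3)
D = (-5, 26/3)

1. D_x = -5  [D is the centroid of △EBC]
2. D_y = 26/3  [D is the centroid of △EBC]
   → D = (-5, 26/3)
3. A_x = 2  [BD ∥ AC ∩ DC ∥ BA]
4. A_y = 28/3  [BD ∥ AC ∩ DC ∥ BA]
   → A = (2, 28/3)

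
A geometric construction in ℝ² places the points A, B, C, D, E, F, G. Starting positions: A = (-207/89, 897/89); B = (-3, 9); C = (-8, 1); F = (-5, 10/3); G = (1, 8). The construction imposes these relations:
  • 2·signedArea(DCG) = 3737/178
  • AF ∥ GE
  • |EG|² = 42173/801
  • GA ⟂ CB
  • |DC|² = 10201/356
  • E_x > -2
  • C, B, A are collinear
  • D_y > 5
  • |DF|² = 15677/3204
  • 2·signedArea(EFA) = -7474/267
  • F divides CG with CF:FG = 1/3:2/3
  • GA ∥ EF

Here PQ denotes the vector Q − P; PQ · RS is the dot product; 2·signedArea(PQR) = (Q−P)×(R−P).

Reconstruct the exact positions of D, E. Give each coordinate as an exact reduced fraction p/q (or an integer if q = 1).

D = (-919/178, 493/89)
E = (-149/89, 335/267)

1. D_x = -919/178  [line -7·x + 9·y + -15307/178 = 0 ∩ |DF|² = 15677/3204]
2. D_y = 493/89  [line -7·x + 9·y + -15307/178 = 0 ∩ |DF|² = 15677/3204]
   → D = (-919/178, 493/89)
3. E_x = -149/89  [GA ∥ EF ∩ AF ∥ GE]
4. E_y = 335/267  [GA ∥ EF ∩ AF ∥ GE]
   → E = (-149/89, 335/267)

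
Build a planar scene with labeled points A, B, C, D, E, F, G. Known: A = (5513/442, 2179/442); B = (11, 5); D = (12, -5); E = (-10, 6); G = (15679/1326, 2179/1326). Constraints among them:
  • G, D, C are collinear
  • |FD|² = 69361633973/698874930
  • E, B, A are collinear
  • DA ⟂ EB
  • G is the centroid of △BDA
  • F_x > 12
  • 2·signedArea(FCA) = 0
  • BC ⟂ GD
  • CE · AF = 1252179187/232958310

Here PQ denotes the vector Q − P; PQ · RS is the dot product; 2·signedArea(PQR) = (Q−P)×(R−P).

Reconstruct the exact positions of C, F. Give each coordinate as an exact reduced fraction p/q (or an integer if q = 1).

C = (911253981/77652770, 389773457/77652770)
F = (2848356791/232958310, 385136229/77652770)

1. C_x = 911253981/77652770  [G, D, C are collinear ∩ BC ⟂ GD]
2. C_y = 389773457/77652770  [G, D, C are collinear ∩ BC ⟂ GD]
   → C = (911253981/77652770, 389773457/77652770)
3. F_x = 2848356791/232958310  [2·signedArea(FCA) = 0 ∩ CE · AF = 1252179187/232958310]
4. F_y = 385136229/77652770  [2·signedArea(FCA) = 0 ∩ CE · AF = 1252179187/232958310]
   → F = (2848356791/232958310, 385136229/77652770)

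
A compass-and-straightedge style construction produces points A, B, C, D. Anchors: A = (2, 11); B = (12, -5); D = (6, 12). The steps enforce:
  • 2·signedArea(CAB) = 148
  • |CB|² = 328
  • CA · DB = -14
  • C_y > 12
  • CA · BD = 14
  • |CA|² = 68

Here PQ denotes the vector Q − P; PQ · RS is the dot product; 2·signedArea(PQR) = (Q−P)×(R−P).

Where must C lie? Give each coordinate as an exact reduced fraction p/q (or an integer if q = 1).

1. C_x = 10  [CA · DB = -14 ∩ 2·signedArea(CAB) = 148]
2. C_y = 13  [CA · DB = -14 ∩ 2·signedArea(CAB) = 148]
   → C = (10, 13)

C = (10, 13)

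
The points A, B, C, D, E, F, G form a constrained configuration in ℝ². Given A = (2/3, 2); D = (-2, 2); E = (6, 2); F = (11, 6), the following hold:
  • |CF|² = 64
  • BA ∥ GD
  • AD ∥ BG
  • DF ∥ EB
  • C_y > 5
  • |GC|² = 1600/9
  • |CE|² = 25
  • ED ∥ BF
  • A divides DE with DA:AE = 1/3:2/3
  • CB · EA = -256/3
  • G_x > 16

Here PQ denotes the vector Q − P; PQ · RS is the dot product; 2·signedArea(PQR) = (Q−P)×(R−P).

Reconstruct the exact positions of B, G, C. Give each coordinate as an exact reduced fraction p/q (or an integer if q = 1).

1. B_x = 19  [ED ∥ BF ∩ DF ∥ EB]
2. B_y = 6  [ED ∥ BF ∩ DF ∥ EB]
   → B = (19, 6)
3. G_x = 49/3  [BA ∥ GD ∩ AD ∥ BG]
4. G_y = 6  [BA ∥ GD ∩ AD ∥ BG]
   → G = (49/3, 6)
5. C_x = 3  [CB · EA = -256/3]
6. C_y = 6  [|CF|² = 64]
   → C = (3, 6)

B = (19, 6)
C = (3, 6)
G = (49/3, 6)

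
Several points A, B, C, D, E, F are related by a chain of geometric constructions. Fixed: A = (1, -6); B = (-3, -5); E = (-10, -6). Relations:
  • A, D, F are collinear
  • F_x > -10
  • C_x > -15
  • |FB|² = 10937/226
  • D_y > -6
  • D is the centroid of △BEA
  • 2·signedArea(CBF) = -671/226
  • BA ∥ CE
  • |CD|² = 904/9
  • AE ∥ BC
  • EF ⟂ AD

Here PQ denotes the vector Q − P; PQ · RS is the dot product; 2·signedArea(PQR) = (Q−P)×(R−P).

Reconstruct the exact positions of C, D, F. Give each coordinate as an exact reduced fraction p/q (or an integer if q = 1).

1. C_x = -14  [BA ∥ CE ∩ AE ∥ BC]
2. C_y = -5  [BA ∥ CE ∩ AE ∥ BC]
   → C = (-14, -5)
3. D_x = -4  [D is the centroid of △BEA]
4. D_y = -17/3  [D is the centroid of △BEA]
   → D = (-4, -17/3)
5. F_x = -2249/226  [A, D, F are collinear ∩ EF ⟂ AD]
6. F_y = -1191/226  [A, D, F are collinear ∩ EF ⟂ AD]
   → F = (-2249/226, -1191/226)

C = (-14, -5)
D = (-4, -17/3)
F = (-2249/226, -1191/226)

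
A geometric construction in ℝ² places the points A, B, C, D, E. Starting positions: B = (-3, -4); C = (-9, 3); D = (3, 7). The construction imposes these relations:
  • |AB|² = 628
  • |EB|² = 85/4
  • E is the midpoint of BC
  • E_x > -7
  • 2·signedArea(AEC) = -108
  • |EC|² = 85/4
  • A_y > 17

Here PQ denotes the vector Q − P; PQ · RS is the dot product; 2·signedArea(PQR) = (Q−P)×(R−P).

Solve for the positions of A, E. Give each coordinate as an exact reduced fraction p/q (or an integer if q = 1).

A = (9, 18)
E = (-6, -1/2)

1. E_x = -6  [E is the midpoint of BC]
2. E_y = -1/2  [E is the midpoint of BC]
   → E = (-6, -1/2)
3. A_x = 9  [line -7/2·x + -3·y + 171/2 = 0 ∩ |AB|² = 628]
4. A_y = 18  [line -7/2·x + -3·y + 171/2 = 0 ∩ |AB|² = 628]
   → A = (9, 18)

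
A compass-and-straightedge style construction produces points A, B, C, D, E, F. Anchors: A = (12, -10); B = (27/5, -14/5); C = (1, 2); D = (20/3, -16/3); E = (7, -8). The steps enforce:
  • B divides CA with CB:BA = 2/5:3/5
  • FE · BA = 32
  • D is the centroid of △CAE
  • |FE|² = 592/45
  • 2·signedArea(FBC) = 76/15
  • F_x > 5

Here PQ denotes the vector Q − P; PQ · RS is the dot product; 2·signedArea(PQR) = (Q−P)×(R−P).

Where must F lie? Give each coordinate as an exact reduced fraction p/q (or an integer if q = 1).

F = (89/15, -68/15)

1. F_x = 89/15  [2·signedArea(FBC) = 76/15 ∩ FE · BA = 32]
2. F_y = -68/15  [2·signedArea(FBC) = 76/15 ∩ FE · BA = 32]
   → F = (89/15, -68/15)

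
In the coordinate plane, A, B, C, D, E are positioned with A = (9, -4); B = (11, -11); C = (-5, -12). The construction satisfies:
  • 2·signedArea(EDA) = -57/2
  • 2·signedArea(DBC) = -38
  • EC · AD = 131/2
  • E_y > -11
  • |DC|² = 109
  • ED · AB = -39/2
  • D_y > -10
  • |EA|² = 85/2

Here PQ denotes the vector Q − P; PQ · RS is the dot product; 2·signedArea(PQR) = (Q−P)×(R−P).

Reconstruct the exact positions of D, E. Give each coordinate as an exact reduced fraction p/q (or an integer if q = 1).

1. D_x = 5  [line 1·x + -16·y + -149 = 0 ∩ |DC|² = 109]
2. D_y = -9  [line 1·x + -16·y + -149 = 0 ∩ |DC|² = 109]
   → D = (5, -9)
3. E_x = 19/2  [EC · AD = 131/2 ∩ 2·signedArea(EDA) = -57/2]
4. E_y = -21/2  [EC · AD = 131/2 ∩ 2·signedArea(EDA) = -57/2]
   → E = (19/2, -21/2)

D = (5, -9)
E = (19/2, -21/2)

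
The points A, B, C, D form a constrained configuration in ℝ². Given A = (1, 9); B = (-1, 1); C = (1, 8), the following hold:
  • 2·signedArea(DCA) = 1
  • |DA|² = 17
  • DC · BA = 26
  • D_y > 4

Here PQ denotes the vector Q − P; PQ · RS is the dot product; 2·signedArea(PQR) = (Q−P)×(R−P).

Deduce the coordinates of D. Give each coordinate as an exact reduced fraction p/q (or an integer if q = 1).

D = (0, 5)

1. D_x = 0  [DC · BA = 26 ∩ 2·signedArea(DCA) = 1]
2. D_y = 5  [DC · BA = 26 ∩ 2·signedArea(DCA) = 1]
   → D = (0, 5)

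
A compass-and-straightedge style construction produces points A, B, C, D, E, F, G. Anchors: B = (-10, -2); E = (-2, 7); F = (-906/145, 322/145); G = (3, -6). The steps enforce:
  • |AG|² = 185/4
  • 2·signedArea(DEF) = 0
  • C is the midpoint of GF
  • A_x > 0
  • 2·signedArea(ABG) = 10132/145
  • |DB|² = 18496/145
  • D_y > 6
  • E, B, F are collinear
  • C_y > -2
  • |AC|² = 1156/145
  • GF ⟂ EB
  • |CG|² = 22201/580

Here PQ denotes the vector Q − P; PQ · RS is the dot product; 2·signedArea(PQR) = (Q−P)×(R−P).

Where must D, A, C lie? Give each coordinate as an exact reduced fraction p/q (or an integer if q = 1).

1. D_x = -362/145  [line 693/145·x + -616/145·y + 5698/145 = 0 ∩ |DB|² = 18496/145]
2. D_y = 934/145  [line 693/145·x + -616/145·y + 5698/145 = 0 ∩ |DB|² = 18496/145]
   → D = (-362/145, 934/145)
3. C_x = -471/290  [C is the midpoint of GF]
4. C_y = -274/145  [C is the midpoint of GF]
   → C = (-471/290, -274/145)
5. A_x = 73/290  [line 4·x + 13·y + -562/145 = 0 ∩ |AC|² = 1156/145]
6. A_y = 32/145  [line 4·x + 13·y + -562/145 = 0 ∩ |AC|² = 1156/145]
   → A = (73/290, 32/145)

A = (73/290, 32/145)
C = (-471/290, -274/145)
D = (-362/145, 934/145)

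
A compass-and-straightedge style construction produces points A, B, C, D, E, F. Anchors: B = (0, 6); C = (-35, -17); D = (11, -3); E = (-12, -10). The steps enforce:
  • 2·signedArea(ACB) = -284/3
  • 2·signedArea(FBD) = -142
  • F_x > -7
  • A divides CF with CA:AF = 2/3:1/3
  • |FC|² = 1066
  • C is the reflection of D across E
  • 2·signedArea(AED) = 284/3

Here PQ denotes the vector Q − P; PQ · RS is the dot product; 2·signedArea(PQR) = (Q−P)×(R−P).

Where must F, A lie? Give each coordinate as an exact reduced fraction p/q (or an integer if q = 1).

1. F_x = -6  [line 9·x + 11·y + 76 = 0 ∩ |FC|² = 1066]
2. F_y = -2  [line 9·x + 11·y + 76 = 0 ∩ |FC|² = 1066]
   → F = (-6, -2)
3. A_x = -47/3  [A divides CF with CA:AF = 2/3:1/3]
4. A_y = -7  [A divides CF with CA:AF = 2/3:1/3]
   → A = (-47/3, -7)

A = (-47/3, -7)
F = (-6, -2)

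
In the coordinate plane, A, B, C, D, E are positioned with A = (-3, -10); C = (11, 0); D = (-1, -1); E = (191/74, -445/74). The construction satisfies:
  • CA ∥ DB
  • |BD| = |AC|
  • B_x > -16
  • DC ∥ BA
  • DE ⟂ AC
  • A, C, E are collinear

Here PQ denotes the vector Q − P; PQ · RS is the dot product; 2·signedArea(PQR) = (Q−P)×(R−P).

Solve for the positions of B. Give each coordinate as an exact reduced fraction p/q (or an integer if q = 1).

B = (-15, -11)

1. B_x = -15  [DC ∥ BA ∩ CA ∥ DB]
2. B_y = -11  [DC ∥ BA ∩ CA ∥ DB]
   → B = (-15, -11)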